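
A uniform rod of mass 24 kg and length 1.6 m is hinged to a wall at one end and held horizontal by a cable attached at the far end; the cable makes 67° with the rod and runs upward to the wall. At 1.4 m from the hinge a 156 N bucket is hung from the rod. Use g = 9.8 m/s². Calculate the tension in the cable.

T ≈ 276 N

Take torques about the hinge: T sin 67° · 1.6 = 24×9.8×0.8 + 156×1.4 = 406.56 N·m.
So T = 406.56 / (0.9205 × 1.6) = 276.04 N.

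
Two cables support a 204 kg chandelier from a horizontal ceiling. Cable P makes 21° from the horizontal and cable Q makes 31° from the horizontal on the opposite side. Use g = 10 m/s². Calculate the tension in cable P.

T_P ≈ 2220 N

Weight W = 204 × 10 = 2040 N acts straight down.
Horizontal: T_P cos 21° = T_Q cos 31°  →  T_Q = 1.089 T_P.
Vertical: T_P sin 21° + T_Q sin 31° = 2040.
Substituting the horizontal relation into the vertical equation gives 0.9193 T_P = 2040, so T_P = 2219 N.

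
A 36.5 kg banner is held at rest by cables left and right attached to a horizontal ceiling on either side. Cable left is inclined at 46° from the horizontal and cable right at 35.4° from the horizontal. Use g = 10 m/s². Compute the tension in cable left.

Weight W = 36.5 × 10 = 365 N acts straight down.
Horizontal: T_left cos 46° = T_right cos 35.4°  →  T_right = 0.8522 T_left.
Vertical: T_left sin 46° + T_right sin 35.4° = 365.
Substituting the horizontal relation into the vertical equation gives 1.213 T_left = 365, so T_left = 300.9 N.

T_left ≈ 301 N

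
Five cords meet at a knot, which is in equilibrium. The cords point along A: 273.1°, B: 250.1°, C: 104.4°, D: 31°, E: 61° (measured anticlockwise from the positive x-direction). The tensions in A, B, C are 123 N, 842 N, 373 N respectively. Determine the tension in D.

T_D ≈ 116 N

Resolve: ΣF_x = 123 cos 273.1° + 842 cos 250.1° + 373 cos 104.4° + T_D cos 31° + T_E cos 61° = 0.
        ΣF_y = 123 sin 273.1° + 842 sin 250.1° + 373 sin 104.4° + T_D sin 31° + T_E sin 61° = 0.
The known terms sum to (-372.7, -553.3) N, so 0.8572 T_D + 0.4848 T_E = 372.7 and 0.5150 T_D + 0.8746 T_E = 553.3.
Solving simultaneously: T_D = 115.5 N, T_E = 564.6 N.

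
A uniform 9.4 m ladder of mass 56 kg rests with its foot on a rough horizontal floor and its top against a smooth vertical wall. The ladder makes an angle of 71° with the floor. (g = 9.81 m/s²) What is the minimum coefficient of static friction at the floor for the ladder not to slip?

μ_min ≈ 0.172

ΣF_y = 0: N_floor = 56×9.81 = 549.36 N.
Torques about the foot: N_wall · 9.4 sin 71° = 56×9.81×4.7 cos 71° → N_wall = 94.58 N.
ΣF_x = 0: f_floor = N_wall = 94.58 N.
μ_min = f_floor / N_floor = 94.58 / 549.36 = 0.1722.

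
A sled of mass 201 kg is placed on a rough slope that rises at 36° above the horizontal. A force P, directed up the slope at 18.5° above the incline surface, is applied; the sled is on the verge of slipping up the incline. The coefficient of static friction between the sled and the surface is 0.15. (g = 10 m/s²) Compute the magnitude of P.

P ≈ 1430 N

On the verge of sliding up the incline, friction equals μN and acts down the slope.
Perpendicular: N + P sin 18.5° = W cos 36° = 1626 N.
Along incline: P cos 18.5° = W sin 36° + μN  with W sin 36° = 1181 N.
Solving the pair for P and N: P = 1431 N, N = 1172 N (and f = μN = 175.8 N).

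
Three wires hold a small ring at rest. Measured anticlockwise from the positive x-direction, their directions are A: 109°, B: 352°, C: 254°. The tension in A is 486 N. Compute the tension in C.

T_C ≈ 437 N

Resolve: ΣF_x = 486 cos 109° + T_B cos 352° + T_C cos 254° = 0.
        ΣF_y = 486 sin 109° + T_B sin 352° + T_C sin 254° = 0.
The known terms sum to (-158.2, 459.5) N, so 0.9903 T_B − 0.2756 T_C = 158.2 and -0.1392 T_B − 0.9613 T_C = -459.5.
Solving simultaneously: T_B = 281.5 N, T_C = 437.3 N.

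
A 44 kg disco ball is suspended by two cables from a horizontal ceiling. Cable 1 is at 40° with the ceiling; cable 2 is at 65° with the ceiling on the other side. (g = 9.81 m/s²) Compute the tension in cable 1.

T_1 ≈ 189 N

Weight W = 44 × 9.81 = 431.6 N acts straight down.
Horizontal: T_1 cos 40° = T_2 cos 65°  →  T_2 = 1.813 T_1.
Vertical: T_1 sin 40° + T_2 sin 65° = 431.6.
Substituting the horizontal relation into the vertical equation gives 2.286 T_1 = 431.6, so T_1 = 188.9 N.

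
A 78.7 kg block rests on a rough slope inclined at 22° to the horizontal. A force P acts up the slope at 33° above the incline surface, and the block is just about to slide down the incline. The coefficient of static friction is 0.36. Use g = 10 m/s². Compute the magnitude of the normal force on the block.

On the verge of sliding down the incline, friction equals μN and acts up the slope.
Perpendicular: N + P sin 33° = W cos 22° = 729.7 N.
Along incline: P cos 33° + μN = W sin 22° with W sin 22° = 294.8 N.
Solving the pair for P and N: P = 49.99 N, N = 702.5 N (and f = μN = 252.9 N).

N ≈ 702 N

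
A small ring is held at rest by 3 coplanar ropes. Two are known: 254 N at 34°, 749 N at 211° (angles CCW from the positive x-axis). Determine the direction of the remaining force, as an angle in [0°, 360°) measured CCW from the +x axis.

Sum the known components: ΣF_x = -431.4 N, ΣF_y = -243.7 N.
For equilibrium the remaining force must supply (−ΣF_x, −ΣF_y) = (431.4, 243.7) N.
Magnitude = √((431.4)² + (243.7)²) = 495.5 N; direction = atan2(243.7, 431.4) = 29.5°.

θ ≈ 29.5°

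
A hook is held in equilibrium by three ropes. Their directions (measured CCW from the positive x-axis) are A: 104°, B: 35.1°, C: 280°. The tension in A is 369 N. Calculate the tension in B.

Resolve: ΣF_x = 369 cos 104° + T_B cos 35.1° + T_C cos 280° = 0.
        ΣF_y = 369 sin 104° + T_B sin 35.1° + T_C sin 280° = 0.
The known terms sum to (-89.27, 358) N, so 0.8181 T_B + 0.1736 T_C = 89.27 and 0.5750 T_B − 0.9848 T_C = -358.
Solving simultaneously: T_B = 28.42 N, T_C = 380.2 N.

T_B ≈ 28.4 N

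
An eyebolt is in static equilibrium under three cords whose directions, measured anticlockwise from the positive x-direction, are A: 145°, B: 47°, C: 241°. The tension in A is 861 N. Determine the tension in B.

T_B ≈ 3540 N

Resolve: ΣF_x = 861 cos 145° + T_B cos 47° + T_C cos 241° = 0.
        ΣF_y = 861 sin 145° + T_B sin 47° + T_C sin 241° = 0.
The known terms sum to (-705.3, 493.8) N, so 0.6820 T_B − 0.4848 T_C = 705.3 and 0.7314 T_B − 0.8746 T_C = -493.8.
Solving simultaneously: T_B = 3540 N, T_C = 3524 N.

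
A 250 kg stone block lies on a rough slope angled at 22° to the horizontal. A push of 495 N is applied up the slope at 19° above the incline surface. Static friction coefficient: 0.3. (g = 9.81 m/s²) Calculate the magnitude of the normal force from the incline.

Axes along / perpendicular to the incline. W sin 22° = 918.7 N down-slope; W cos 22° = 2274 N into the surface.
Perpendicular: N = W cos 22° − P sin 19° = 2274 − 161.2 = 2113 N.
Along incline: P cos 19° + f = W sin 22° (friction acts up-slope) → f = 918.7 − 468 = 450.7 N.
|f| = 450.7 N ≤ μN = 633.8 N, so the stone block is indeed static.

N ≈ 2110 N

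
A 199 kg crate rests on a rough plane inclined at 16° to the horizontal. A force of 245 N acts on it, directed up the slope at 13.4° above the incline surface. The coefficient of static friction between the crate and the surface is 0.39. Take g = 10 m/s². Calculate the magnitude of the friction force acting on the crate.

Axes along / perpendicular to the incline. W sin 16° = 548.5 N down-slope; W cos 16° = 1913 N into the surface.
Perpendicular: N = W cos 16° − P sin 13.4° = 1913 − 56.78 = 1856 N.
Along incline: P cos 13.4° + f = W sin 16° (friction acts up-slope) → f = 548.5 − 238.3 = 310.2 N.
|f| = 310.2 N ≤ μN = 723.9 N, so the crate is indeed static.

f ≈ 310 N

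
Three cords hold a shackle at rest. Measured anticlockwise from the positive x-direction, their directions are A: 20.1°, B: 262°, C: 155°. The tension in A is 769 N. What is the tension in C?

T_C ≈ 709 N

Resolve: ΣF_x = 769 cos 20.1° + T_B cos 262° + T_C cos 155° = 0.
        ΣF_y = 769 sin 20.1° + T_B sin 262° + T_C sin 155° = 0.
The known terms sum to (722.2, 264.3) N, so -0.1392 T_B − 0.9063 T_C = -722.2 and -0.9903 T_B + 0.4226 T_C = -264.3.
Solving simultaneously: T_B = 569.6 N, T_C = 709.4 N.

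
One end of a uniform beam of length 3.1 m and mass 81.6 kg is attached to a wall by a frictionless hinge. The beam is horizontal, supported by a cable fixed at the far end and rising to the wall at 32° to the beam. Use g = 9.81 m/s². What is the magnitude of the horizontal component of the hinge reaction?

Take torques about the hinge: T sin 32° · 3.1 = 81.6×9.81×1.55 = 1240.8 N·m.
So T = 1240.8 / (0.5299 × 3.1) = 755.3 N.
ΣF_x = 0: H_x = T cos 32° = 640.53 N.

H_x ≈ 641 N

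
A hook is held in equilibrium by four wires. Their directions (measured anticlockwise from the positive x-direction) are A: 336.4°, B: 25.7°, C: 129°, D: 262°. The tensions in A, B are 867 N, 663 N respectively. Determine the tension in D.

Resolve: ΣF_x = 867 cos 336.4° + 663 cos 25.7° + T_C cos 129° + T_D cos 262° = 0.
        ΣF_y = 867 sin 336.4° + 663 sin 25.7° + T_C sin 129° + T_D sin 262° = 0.
The known terms sum to (1392, -59.59) N, so -0.6293 T_C − 0.1392 T_D = -1392 and 0.7771 T_C − 0.9903 T_D = 59.59.
Solving simultaneously: T_C = 1896 N, T_D = 1428 N.

T_D ≈ 1430 N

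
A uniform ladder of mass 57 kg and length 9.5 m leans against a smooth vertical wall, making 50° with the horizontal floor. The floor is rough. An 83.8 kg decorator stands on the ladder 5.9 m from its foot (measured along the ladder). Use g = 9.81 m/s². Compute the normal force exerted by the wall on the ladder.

Torques about the foot: N_wall · 9.5 sin 50° = 57×9.81×4.75 cos 50° + 83.8×9.81×5.9 cos 50° → N_wall = 663.01 N.

N_wall ≈ 663 N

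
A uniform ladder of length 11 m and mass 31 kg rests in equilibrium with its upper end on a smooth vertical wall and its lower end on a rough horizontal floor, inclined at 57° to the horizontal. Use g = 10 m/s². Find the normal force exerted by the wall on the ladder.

N_wall ≈ 101 N

Torques about the foot: N_wall · 11 sin 57° = 31×10×5.5 cos 57° → N_wall = 100.66 N.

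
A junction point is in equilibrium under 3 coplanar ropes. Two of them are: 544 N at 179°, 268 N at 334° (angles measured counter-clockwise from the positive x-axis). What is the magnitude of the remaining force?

F ≈ 322 N

Sum the known components: ΣF_x = -303 N, ΣF_y = -108 N.
For equilibrium the remaining force must supply (−ΣF_x, −ΣF_y) = (303, 108) N.
Magnitude = √((303)² + (108)²) = 321.7 N; direction = atan2(108, 303) = 19.6°.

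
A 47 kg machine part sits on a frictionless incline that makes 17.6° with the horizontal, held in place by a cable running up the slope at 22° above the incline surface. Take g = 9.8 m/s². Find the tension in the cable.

T ≈ 150 N

Take axes along and perpendicular to the incline. Weight components: W sin 17.6° = 139.3 N down-slope, W cos 17.6° = 439 N into the surface.
Along incline: T cos 22° = W sin 17.6° → T = 150.2 N.
Perpendicular: N = W cos 17.6° − T sin 22° = 382.8 N.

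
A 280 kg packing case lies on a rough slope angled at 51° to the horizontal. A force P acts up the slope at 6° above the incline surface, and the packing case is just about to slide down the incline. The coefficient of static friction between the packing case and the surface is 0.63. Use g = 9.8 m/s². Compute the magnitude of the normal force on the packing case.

N ≈ 1610 N

On the verge of sliding down the incline, friction equals μN and acts up the slope.
Perpendicular: N + P sin 6° = W cos 51° = 1727 N.
Along incline: P cos 6° + μN = W sin 51° with W sin 51° = 2132 N.
Solving the pair for P and N: P = 1125 N, N = 1609 N (and f = μN = 1014 N).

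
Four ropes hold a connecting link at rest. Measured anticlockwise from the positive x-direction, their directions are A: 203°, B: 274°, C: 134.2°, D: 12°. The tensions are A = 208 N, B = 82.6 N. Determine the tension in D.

Resolve: ΣF_x = 208 cos 203° + 82.6 cos 274° + T_C cos 134.2° + T_D cos 12° = 0.
        ΣF_y = 208 sin 203° + 82.6 sin 274° + T_C sin 134.2° + T_D sin 12° = 0.
The known terms sum to (-185.7, -163.7) N, so -0.6972 T_C + 0.9781 T_D = 185.7 and 0.7169 T_C + 0.2079 T_D = 163.7.
Solving simultaneously: T_C = 143.6 N, T_D = 292.2 N.

T_D ≈ 292 N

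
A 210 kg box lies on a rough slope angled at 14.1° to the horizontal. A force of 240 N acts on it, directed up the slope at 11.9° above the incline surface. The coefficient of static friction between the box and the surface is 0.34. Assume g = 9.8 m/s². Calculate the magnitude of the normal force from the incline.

Axes along / perpendicular to the incline. W sin 14.1° = 501.4 N down-slope; W cos 14.1° = 1996 N into the surface.
Perpendicular: N = W cos 14.1° − P sin 11.9° = 1996 − 49.49 = 1947 N.
Along incline: P cos 11.9° + f = W sin 14.1° (friction acts up-slope) → f = 501.4 − 234.8 = 266.5 N.
|f| = 266.5 N ≤ μN = 661.8 N, so the box is indeed static.

N ≈ 1950 N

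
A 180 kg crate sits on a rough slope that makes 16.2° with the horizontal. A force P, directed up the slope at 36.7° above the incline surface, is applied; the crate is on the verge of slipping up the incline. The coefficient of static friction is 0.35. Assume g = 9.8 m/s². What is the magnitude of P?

P ≈ 1070 N

On the verge of sliding up the incline, friction equals μN and acts down the slope.
Perpendicular: N + P sin 36.7° = W cos 16.2° = 1694 N.
Along incline: P cos 36.7° = W sin 16.2° + μN  with W sin 16.2° = 492.1 N.
Solving the pair for P and N: P = 1073 N, N = 1053 N (and f = μN = 368.4 N).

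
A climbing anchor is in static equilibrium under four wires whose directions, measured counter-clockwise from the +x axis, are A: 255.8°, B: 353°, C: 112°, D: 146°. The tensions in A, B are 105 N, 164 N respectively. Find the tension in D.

Resolve: ΣF_x = 105 cos 255.8° + 164 cos 353° + T_C cos 112° + T_D cos 146° = 0.
        ΣF_y = 105 sin 255.8° + 164 sin 353° + T_C sin 112° + T_D sin 146° = 0.
The known terms sum to (137, -121.8) N, so -0.3746 T_C − 0.8290 T_D = -137 and 0.9272 T_C + 0.5592 T_D = 121.8.
Solving simultaneously: T_C = 43.52 N, T_D = 145.6 N.

T_D ≈ 146 N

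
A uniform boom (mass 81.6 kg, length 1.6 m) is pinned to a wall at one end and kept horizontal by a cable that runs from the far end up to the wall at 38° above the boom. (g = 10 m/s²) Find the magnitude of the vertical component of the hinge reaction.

Take torques about the hinge: T sin 38° · 1.6 = 81.6×10×0.8 = 652.8 N·m.
So T = 652.8 / (0.6157 × 1.6) = 662.7 N.
ΣF_y = 0: H_y = (81.6×10) − T sin 38° = 816 − 408 = 408 N.

|H_y| ≈ 408 N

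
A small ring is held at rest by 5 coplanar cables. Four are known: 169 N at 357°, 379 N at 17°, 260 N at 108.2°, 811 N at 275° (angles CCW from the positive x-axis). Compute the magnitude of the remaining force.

Sum the known components: ΣF_x = 520.7 N, ΣF_y = -459 N.
For equilibrium the remaining force must supply (−ΣF_x, −ΣF_y) = (-520.7, 459) N.
Magnitude = √((-520.7)² + (459)²) = 694.1 N; direction = atan2(459, -520.7) = 138.6°.

F ≈ 694 N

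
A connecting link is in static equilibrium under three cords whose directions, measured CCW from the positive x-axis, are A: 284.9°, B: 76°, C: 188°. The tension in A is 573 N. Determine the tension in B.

Resolve: ΣF_x = 573 cos 284.9° + T_B cos 76° + T_C cos 188° = 0.
        ΣF_y = 573 sin 284.9° + T_B sin 76° + T_C sin 188° = 0.
The known terms sum to (147.3, -553.7) N, so 0.2419 T_B − 0.9903 T_C = -147.3 and 0.9703 T_B − 0.1392 T_C = 553.7.
Solving simultaneously: T_B = 613.5 N, T_C = 298.7 N.

T_B ≈ 614 N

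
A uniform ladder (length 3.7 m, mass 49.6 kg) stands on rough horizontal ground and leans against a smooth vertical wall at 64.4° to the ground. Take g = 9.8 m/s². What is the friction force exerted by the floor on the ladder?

Torques about the foot: N_wall · 3.7 sin 64.4° = 49.6×9.8×1.85 cos 64.4° → N_wall = 116.45 N.
ΣF_x = 0: f_floor = N_wall = 116.45 N.

f ≈ 116 N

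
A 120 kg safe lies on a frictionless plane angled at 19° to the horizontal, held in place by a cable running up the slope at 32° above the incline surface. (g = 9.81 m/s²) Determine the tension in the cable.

Take axes along and perpendicular to the incline. Weight components: W sin 19° = 383.3 N down-slope, W cos 19° = 1113 N into the surface.
Along incline: T cos 32° = W sin 19° → T = 451.9 N.
Perpendicular: N = W cos 19° − T sin 32° = 873.6 N.

T ≈ 452 N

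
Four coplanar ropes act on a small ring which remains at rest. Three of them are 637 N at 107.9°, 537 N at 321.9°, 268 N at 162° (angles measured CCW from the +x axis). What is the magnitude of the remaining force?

Sum the known components: ΣF_x = -28.09 N, ΣF_y = 357.6 N.
For equilibrium the remaining force must supply (−ΣF_x, −ΣF_y) = (28.09, -357.6) N.
Magnitude = √((28.09)² + (-357.6)²) = 358.7 N; direction = atan2(-357.6, 28.09) = 274.5°.

F ≈ 359 N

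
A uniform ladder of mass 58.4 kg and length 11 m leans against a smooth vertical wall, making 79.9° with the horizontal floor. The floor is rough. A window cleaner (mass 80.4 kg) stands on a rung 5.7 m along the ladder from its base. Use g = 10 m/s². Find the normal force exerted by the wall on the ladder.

Torques about the foot: N_wall · 11 sin 79.9° = 58.4×10×5.5 cos 79.9° + 80.4×10×5.7 cos 79.9° → N_wall = 126.22 N.

N_wall ≈ 126 N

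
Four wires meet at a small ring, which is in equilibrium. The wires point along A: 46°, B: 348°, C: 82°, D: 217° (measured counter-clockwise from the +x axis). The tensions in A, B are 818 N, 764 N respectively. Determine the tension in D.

T_D ≈ 1760 N

Resolve: ΣF_x = 818 cos 46° + 764 cos 348° + T_C cos 82° + T_D cos 217° = 0.
        ΣF_y = 818 sin 46° + 764 sin 348° + T_C sin 82° + T_D sin 217° = 0.
The known terms sum to (1316, 429.6) N, so 0.1392 T_C − 0.7986 T_D = -1316 and 0.9903 T_C − 0.6018 T_D = -429.6.
Solving simultaneously: T_C = 634.5 N, T_D = 1758 N.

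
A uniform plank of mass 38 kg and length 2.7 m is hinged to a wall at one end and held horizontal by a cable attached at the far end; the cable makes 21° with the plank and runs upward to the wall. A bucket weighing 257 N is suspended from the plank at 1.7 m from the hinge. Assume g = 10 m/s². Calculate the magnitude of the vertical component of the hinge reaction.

Take torques about the hinge: T sin 21° · 2.7 = 38×10×1.35 + 257×1.7 = 949.9 N·m.
So T = 949.9 / (0.3584 × 2.7) = 981.71 N.
ΣF_y = 0: H_y = (38×10 + 257) − T sin 21° = 637 − 351.81 = 285.19 N.

|H_y| ≈ 285 N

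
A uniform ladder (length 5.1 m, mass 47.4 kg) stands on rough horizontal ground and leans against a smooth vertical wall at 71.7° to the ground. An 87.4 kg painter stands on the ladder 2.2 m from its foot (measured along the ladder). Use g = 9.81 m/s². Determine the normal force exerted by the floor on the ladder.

N_floor ≈ 1320 N

ΣF_y = 0: N_floor = 47.4×9.81 + 87.4×9.81 = 1322.4 N.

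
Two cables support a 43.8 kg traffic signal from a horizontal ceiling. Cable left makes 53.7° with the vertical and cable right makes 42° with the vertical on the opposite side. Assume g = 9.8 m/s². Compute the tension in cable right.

T_right ≈ 348 N

Angles from the horizontal: cable left is 90° − 53.7° = 36.3°, cable right is 90° − 42° = 48°.
Weight W = 43.8 × 9.8 = 429.2 N acts straight down.
Horizontal: T_left cos 36.3° = T_right cos 48°  →  T_left = 0.8303 T_right.
Vertical: T_left sin 36.3° + T_right sin 48° = 429.2.
Substituting the horizontal relation into the vertical equation gives 1.235 T_right = 429.2, so T_right = 347.7 N.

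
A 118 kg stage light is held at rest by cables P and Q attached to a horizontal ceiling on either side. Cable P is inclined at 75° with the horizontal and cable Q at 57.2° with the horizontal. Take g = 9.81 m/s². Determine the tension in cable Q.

Weight W = 118 × 9.81 = 1158 N acts straight down.
Horizontal: T_P cos 75° = T_Q cos 57.2°  →  T_P = 2.093 T_Q.
Vertical: T_P sin 75° + T_Q sin 57.2° = 1158.
Substituting the horizontal relation into the vertical equation gives 2.862 T_Q = 1158, so T_Q = 404.4 N.

T_Q ≈ 404 N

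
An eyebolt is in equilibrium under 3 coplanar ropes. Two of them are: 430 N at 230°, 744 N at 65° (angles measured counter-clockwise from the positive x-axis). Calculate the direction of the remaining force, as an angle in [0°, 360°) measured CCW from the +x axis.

Sum the known components: ΣF_x = 38.03 N, ΣF_y = 344.9 N.
For equilibrium the remaining force must supply (−ΣF_x, −ΣF_y) = (-38.03, -344.9) N.
Magnitude = √((-38.03)² + (-344.9)²) = 347 N; direction = atan2(-344.9, -38.03) = 263.7°.

θ ≈ 264°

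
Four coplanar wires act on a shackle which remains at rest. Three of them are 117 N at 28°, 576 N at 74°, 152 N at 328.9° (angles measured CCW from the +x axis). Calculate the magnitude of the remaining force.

F ≈ 659 N

Sum the known components: ΣF_x = 392.2 N, ΣF_y = 530.1 N.
For equilibrium the remaining force must supply (−ΣF_x, −ΣF_y) = (-392.2, -530.1) N.
Magnitude = √((-392.2)² + (-530.1)²) = 659.4 N; direction = atan2(-530.1, -392.2) = 233.5°.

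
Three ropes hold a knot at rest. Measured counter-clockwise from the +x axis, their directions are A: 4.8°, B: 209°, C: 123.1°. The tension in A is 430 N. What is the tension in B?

T_B ≈ 380 N

Resolve: ΣF_x = 430 cos 4.8° + T_B cos 209° + T_C cos 123.1° = 0.
        ΣF_y = 430 sin 4.8° + T_B sin 209° + T_C sin 123.1° = 0.
The known terms sum to (428.5, 35.98) N, so -0.8746 T_B − 0.5461 T_C = -428.5 and -0.4848 T_B + 0.8377 T_C = -35.98.
Solving simultaneously: T_B = 379.6 N, T_C = 176.7 N.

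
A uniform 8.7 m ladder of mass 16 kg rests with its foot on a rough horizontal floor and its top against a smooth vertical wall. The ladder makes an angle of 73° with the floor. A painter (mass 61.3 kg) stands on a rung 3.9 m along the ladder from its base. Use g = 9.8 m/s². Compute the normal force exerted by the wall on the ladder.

Torques about the foot: N_wall · 8.7 sin 73° = 16×9.8×4.35 cos 73° + 61.3×9.8×3.9 cos 73° → N_wall = 106.3 N.

N_wall ≈ 106 N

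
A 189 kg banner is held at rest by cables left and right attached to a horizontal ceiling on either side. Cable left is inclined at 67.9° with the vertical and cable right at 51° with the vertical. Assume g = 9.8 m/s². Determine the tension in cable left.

Angles from the horizontal: cable left is 90° − 67.9° = 22.1°, cable right is 90° − 51° = 39°.
Weight W = 189 × 9.8 = 1852 N acts straight down.
Horizontal: T_left cos 22.1° = T_right cos 39°  →  T_right = 1.192 T_left.
Vertical: T_left sin 22.1° + T_right sin 39° = 1852.
Substituting the horizontal relation into the vertical equation gives 1.127 T_left = 1852, so T_left = 1644 N.

T_left ≈ 1640 N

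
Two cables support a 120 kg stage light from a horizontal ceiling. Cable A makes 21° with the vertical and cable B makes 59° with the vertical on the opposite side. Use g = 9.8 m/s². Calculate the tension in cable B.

Angles from the horizontal: cable A is 90° − 21° = 69°, cable B is 90° − 59° = 31°.
Weight W = 120 × 9.8 = 1176 N acts straight down.
Horizontal: T_A cos 69° = T_B cos 31°  →  T_A = 2.392 T_B.
Vertical: T_A sin 69° + T_B sin 31° = 1176.
Substituting the horizontal relation into the vertical equation gives 2.748 T_B = 1176, so T_B = 427.9 N.

T_B ≈ 428 N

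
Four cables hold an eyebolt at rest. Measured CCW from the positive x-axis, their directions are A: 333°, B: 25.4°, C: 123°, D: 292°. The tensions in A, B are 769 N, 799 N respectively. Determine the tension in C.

T_C ≈ 6820 N

Resolve: ΣF_x = 769 cos 333° + 799 cos 25.4° + T_C cos 123° + T_D cos 292° = 0.
        ΣF_y = 769 sin 333° + 799 sin 25.4° + T_C sin 123° + T_D sin 292° = 0.
The known terms sum to (1407, -6.4) N, so -0.5446 T_C + 0.3746 T_D = -1407 and 0.8387 T_C − 0.9272 T_D = 6.4.
Solving simultaneously: T_C = 6824 N, T_D = 6166 N.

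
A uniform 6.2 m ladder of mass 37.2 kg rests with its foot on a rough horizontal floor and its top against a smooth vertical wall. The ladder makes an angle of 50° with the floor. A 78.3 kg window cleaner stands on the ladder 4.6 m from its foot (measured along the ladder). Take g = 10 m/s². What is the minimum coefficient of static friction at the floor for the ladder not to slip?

ΣF_y = 0: N_floor = 37.2×10 + 78.3×10 = 1155 N.
Torques about the foot: N_wall · 6.2 sin 50° = 37.2×10×3.1 cos 50° + 78.3×10×4.6 cos 50° → N_wall = 643.54 N.
ΣF_x = 0: f_floor = N_wall = 643.54 N.
μ_min = f_floor / N_floor = 643.54 / 1155 = 0.5572.

μ_min ≈ 0.557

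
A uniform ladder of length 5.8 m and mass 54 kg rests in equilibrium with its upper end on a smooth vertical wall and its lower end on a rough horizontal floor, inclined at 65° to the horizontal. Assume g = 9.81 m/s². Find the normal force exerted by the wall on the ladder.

N_wall ≈ 124 N

Torques about the foot: N_wall · 5.8 sin 65° = 54×9.81×2.9 cos 65° → N_wall = 123.51 N.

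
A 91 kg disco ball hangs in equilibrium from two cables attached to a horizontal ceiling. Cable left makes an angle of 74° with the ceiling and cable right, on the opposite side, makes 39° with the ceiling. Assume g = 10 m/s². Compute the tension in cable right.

T_right ≈ 272 N

Weight W = 91 × 10 = 910 N acts straight down.
Horizontal: T_left cos 74° = T_right cos 39°  →  T_left = 2.819 T_right.
Vertical: T_left sin 74° + T_right sin 39° = 910.
Substituting the horizontal relation into the vertical equation gives 3.34 T_right = 910, so T_right = 272.5 N.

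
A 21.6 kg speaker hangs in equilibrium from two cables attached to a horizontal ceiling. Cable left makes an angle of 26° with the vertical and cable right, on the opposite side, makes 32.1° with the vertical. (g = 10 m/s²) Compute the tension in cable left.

Angles from the horizontal: cable left is 90° − 26° = 64°, cable right is 90° − 32.1° = 57.9°.
Weight W = 21.6 × 10 = 216 N acts straight down.
Horizontal: T_left cos 64° = T_right cos 57.9°  →  T_right = 0.8249 T_left.
Vertical: T_left sin 64° + T_right sin 57.9° = 216.
Substituting the horizontal relation into the vertical equation gives 1.598 T_left = 216, so T_left = 135.2 N.

T_left ≈ 135 N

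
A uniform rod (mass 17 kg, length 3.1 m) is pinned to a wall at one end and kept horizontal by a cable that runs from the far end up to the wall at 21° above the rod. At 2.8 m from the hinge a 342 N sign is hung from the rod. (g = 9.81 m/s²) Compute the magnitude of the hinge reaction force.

|H| ≈ 1030 N

Take torques about the hinge: T sin 21° · 3.1 = 17×9.81×1.55 + 342×2.8 = 1216.1 N·m.
So T = 1216.1 / (0.3584 × 3.1) = 1094.7 N.
ΣF_x = 0: H_x = T cos 21° = 1021.9 N.
ΣF_y = 0: H_y = (17×9.81 + 342) − T sin 21° = 508.77 − 392.29 = 116.48 N.
|H| = √(H_x² + H_y²) = √((1021.9)² + (116.48)²) = 1028.6 N.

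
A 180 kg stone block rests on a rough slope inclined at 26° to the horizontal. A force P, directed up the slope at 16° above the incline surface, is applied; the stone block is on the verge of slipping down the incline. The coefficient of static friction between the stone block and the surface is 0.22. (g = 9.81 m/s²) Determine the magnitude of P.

P ≈ 472 N

On the verge of sliding down the incline, friction equals μN and acts up the slope.
Perpendicular: N + P sin 16° = W cos 26° = 1587 N.
Along incline: P cos 16° + μN = W sin 26° with W sin 26° = 774.1 N.
Solving the pair for P and N: P = 471.8 N, N = 1457 N (and f = μN = 320.5 N).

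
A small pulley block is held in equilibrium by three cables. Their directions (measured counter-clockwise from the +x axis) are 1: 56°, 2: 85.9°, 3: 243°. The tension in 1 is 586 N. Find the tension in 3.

Resolve: ΣF_x = 586 cos 56° + T_2 cos 85.9° + T_3 cos 243° = 0.
        ΣF_y = 586 sin 56° + T_2 sin 85.9° + T_3 sin 243° = 0.
The known terms sum to (327.7, 485.8) N, so 0.0715 T_2 − 0.4540 T_3 = -327.7 and 0.9974 T_2 − 0.8910 T_3 = -485.8.
Solving simultaneously: T_2 = 183.5 N, T_3 = 750.7 N.

T_3 ≈ 751 N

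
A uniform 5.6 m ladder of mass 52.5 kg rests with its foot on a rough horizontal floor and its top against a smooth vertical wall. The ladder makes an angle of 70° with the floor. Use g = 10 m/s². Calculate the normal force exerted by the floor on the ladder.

N_floor ≈ 525 N

ΣF_y = 0: N_floor = 52.5×10 = 525 N.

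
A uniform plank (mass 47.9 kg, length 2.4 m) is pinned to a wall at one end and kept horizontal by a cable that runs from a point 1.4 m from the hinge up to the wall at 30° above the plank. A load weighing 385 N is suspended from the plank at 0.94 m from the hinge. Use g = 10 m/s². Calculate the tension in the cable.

Take torques about the hinge: T sin 30° · 1.4 = 47.9×10×1.2 + 385×0.94 = 936.7 N·m.
So T = 936.7 / (0.5000 × 1.4) = 1338.1 N.

T ≈ 1340 N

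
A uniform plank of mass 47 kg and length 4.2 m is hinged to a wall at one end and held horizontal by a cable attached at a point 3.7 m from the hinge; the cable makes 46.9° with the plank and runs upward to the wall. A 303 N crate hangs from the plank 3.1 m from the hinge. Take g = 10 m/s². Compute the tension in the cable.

Take torques about the hinge: T sin 46.9° · 3.7 = 47×10×2.1 + 303×3.1 = 1926.3 N·m.
So T = 1926.3 / (0.7302 × 3.7) = 713.02 N.

T ≈ 713 N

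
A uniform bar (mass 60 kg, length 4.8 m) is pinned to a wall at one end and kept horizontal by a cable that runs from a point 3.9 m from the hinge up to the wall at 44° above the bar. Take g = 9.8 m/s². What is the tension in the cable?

Take torques about the hinge: T sin 44° · 3.9 = 60×9.8×2.4 = 1411.2 N·m.
So T = 1411.2 / (0.6947 × 3.9) = 520.9 N.

T ≈ 521 N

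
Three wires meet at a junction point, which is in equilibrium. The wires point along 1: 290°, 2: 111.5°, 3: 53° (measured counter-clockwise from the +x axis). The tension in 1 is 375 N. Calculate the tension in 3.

T_3 ≈ 11.5 N

Resolve: ΣF_x = 375 cos 290° + T_2 cos 111.5° + T_3 cos 53° = 0.
        ΣF_y = 375 sin 290° + T_2 sin 111.5° + T_3 sin 53° = 0.
The known terms sum to (128.3, -352.4) N, so -0.3665 T_2 + 0.6018 T_3 = -128.3 and 0.9304 T_2 + 0.7986 T_3 = 352.4.
Solving simultaneously: T_2 = 368.9 N, T_3 = 11.51 N.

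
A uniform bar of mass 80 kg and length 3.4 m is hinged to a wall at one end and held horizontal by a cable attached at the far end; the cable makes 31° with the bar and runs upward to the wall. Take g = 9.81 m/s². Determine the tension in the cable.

T ≈ 762 N

Take torques about the hinge: T sin 31° · 3.4 = 80×9.81×1.7 = 1334.2 N·m.
So T = 1334.2 / (0.5150 × 3.4) = 761.89 N.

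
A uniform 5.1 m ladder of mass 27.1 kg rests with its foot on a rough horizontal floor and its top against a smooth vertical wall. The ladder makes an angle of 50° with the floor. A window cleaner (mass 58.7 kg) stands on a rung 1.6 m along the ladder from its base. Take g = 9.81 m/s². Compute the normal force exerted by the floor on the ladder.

N_floor ≈ 842 N

ΣF_y = 0: N_floor = 27.1×9.81 + 58.7×9.81 = 841.7 N.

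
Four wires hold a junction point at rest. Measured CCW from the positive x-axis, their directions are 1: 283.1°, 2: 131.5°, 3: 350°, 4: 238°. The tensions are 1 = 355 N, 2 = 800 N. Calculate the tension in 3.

T_3 ≈ 556 N

Resolve: ΣF_x = 355 cos 283.1° + 800 cos 131.5° + T_3 cos 350° + T_4 cos 238° = 0.
        ΣF_y = 355 sin 283.1° + 800 sin 131.5° + T_3 sin 350° + T_4 sin 238° = 0.
The known terms sum to (-449.6, 253.4) N, so 0.9848 T_3 − 0.5299 T_4 = 449.6 and -0.1736 T_3 − 0.8480 T_4 = -253.4.
Solving simultaneously: T_3 = 556.1 N, T_4 = 184.9 N.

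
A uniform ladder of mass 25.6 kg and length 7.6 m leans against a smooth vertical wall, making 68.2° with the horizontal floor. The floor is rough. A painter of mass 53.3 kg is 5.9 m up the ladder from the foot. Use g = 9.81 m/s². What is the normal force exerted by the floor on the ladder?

N_floor ≈ 774 N

ΣF_y = 0: N_floor = 25.6×9.81 + 53.3×9.81 = 774.01 N.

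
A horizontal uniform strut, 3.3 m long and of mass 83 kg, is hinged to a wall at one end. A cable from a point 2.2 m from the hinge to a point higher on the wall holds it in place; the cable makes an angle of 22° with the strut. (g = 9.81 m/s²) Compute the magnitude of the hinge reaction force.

Take torques about the hinge: T sin 22° · 2.2 = 83×9.81×1.65 = 1343.5 N·m.
So T = 1343.5 / (0.3746 × 2.2) = 1630.2 N.
ΣF_x = 0: H_x = T cos 22° = 1511.5 N.
ΣF_y = 0: H_y = (83×9.81) − T sin 22° = 814.23 − 610.67 = 203.56 N.
|H| = √(H_x² + H_y²) = √((1511.5)² + (203.56)²) = 1525.1 N.

|H| ≈ 1530 N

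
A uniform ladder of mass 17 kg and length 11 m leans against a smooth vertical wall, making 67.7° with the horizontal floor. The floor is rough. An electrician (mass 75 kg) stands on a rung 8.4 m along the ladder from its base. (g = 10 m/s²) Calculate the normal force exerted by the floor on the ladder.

N_floor ≈ 920 N

ΣF_y = 0: N_floor = 17×10 + 75×10 = 920 N.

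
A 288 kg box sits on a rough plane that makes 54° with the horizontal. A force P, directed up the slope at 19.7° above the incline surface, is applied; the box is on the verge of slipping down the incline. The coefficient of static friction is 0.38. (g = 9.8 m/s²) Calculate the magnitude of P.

P ≈ 2030 N

On the verge of sliding down the incline, friction equals μN and acts up the slope.
Perpendicular: N + P sin 19.7° = W cos 54° = 1659 N.
Along incline: P cos 19.7° + μN = W sin 54° with W sin 54° = 2283 N.
Solving the pair for P and N: P = 2032 N, N = 973.9 N (and f = μN = 370.1 N).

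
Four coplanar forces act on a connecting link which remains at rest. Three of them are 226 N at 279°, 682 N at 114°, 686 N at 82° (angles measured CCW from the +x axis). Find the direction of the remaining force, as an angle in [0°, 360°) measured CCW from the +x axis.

Sum the known components: ΣF_x = -146.6 N, ΣF_y = 1079 N.
For equilibrium the remaining force must supply (−ΣF_x, −ΣF_y) = (146.6, -1079) N.
Magnitude = √((146.6)² + (-1079)²) = 1089 N; direction = atan2(-1079, 146.6) = 277.7°.

θ ≈ 278°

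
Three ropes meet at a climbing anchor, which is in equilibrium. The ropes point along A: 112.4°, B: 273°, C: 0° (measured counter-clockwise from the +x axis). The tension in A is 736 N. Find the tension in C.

Resolve: ΣF_x = 736 cos 112.4° + T_B cos 273° + T_C cos 0° = 0.
        ΣF_y = 736 sin 112.4° + T_B sin 273° + T_C sin 0° = 0.
The known terms sum to (-280.5, 680.5) N, so 0.0523 T_B + 1.0000 T_C = 280.5 and -0.9986 T_B + 0.0000 T_C = -680.5.
Solving simultaneously: T_B = 681.4 N, T_C = 244.8 N.

T_C ≈ 245 N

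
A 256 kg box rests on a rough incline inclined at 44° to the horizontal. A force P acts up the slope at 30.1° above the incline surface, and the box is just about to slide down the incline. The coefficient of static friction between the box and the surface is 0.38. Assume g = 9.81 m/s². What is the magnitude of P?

P ≈ 1570 N

On the verge of sliding down the incline, friction equals μN and acts up the slope.
Perpendicular: N + P sin 30.1° = W cos 44° = 1807 N.
Along incline: P cos 30.1° + μN = W sin 44° with W sin 44° = 1745 N.
Solving the pair for P and N: P = 1568 N, N = 1020 N (and f = μN = 387.6 N).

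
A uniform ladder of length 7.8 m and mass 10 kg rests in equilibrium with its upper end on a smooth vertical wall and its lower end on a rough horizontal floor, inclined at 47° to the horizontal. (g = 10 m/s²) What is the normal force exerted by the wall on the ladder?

N_wall ≈ 46.6 N

Torques about the foot: N_wall · 7.8 sin 47° = 10×10×3.9 cos 47° → N_wall = 46.626 N.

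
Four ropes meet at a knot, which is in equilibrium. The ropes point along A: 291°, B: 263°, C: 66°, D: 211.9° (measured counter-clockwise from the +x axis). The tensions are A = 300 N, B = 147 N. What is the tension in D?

Resolve: ΣF_x = 300 cos 291° + 147 cos 263° + T_C cos 66° + T_D cos 211.9° = 0.
        ΣF_y = 300 sin 291° + 147 sin 263° + T_C sin 66° + T_D sin 211.9° = 0.
The known terms sum to (89.6, -426) N, so 0.4067 T_C − 0.8490 T_D = -89.6 and 0.9135 T_C − 0.5284 T_D = 426.
Solving simultaneously: T_C = 729.5 N, T_D = 455 N.

T_D ≈ 455 N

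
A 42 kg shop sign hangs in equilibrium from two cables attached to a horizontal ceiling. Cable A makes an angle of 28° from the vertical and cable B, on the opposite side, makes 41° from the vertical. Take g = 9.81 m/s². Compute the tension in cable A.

T_A ≈ 290 N

Angles from the horizontal: cable A is 90° − 28° = 62°, cable B is 90° − 41° = 49°.
Weight W = 42 × 9.81 = 412 N acts straight down.
Horizontal: T_A cos 62° = T_B cos 49°  →  T_B = 0.7156 T_A.
Vertical: T_A sin 62° + T_B sin 49° = 412.
Substituting the horizontal relation into the vertical equation gives 1.423 T_A = 412, so T_A = 289.5 N.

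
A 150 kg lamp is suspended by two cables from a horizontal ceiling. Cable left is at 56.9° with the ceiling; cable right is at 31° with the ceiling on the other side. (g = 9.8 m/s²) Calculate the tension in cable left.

Weight W = 150 × 9.8 = 1470 N acts straight down.
Horizontal: T_left cos 56.9° = T_right cos 31°  →  T_right = 0.6371 T_left.
Vertical: T_left sin 56.9° + T_right sin 31° = 1470.
Substituting the horizontal relation into the vertical equation gives 1.166 T_left = 1470, so T_left = 1261 N.

T_left ≈ 1260 N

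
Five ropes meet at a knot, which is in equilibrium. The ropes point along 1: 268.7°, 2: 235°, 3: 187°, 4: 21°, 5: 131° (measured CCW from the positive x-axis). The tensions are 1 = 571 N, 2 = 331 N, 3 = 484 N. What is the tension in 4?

Resolve: ΣF_x = 571 cos 268.7° + 331 cos 235° + 484 cos 187° + T_4 cos 21° + T_5 cos 131° = 0.
        ΣF_y = 571 sin 268.7° + 331 sin 235° + 484 sin 187° + T_4 sin 21° + T_5 sin 131° = 0.
The known terms sum to (-683.2, -901) N, so 0.9336 T_4 − 0.6561 T_5 = 683.2 and 0.3584 T_4 + 0.7547 T_5 = 901.
Solving simultaneously: T_4 = 1178 N, T_5 = 634.6 N.

T_4 ≈ 1180 N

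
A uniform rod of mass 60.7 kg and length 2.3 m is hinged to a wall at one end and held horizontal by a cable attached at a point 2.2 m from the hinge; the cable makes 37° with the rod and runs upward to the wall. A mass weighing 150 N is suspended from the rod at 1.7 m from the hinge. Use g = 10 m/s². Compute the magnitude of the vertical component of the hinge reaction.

Take torques about the hinge: T sin 37° · 2.2 = 60.7×10×1.15 + 150×1.7 = 953.05 N·m.
So T = 953.05 / (0.6018 × 2.2) = 719.83 N.
ΣF_y = 0: H_y = (60.7×10 + 150) − T sin 37° = 757 − 433.2 = 323.8 N.

|H_y| ≈ 324 N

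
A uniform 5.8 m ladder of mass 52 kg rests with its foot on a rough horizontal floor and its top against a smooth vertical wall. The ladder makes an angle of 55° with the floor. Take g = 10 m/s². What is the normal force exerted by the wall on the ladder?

Torques about the foot: N_wall · 5.8 sin 55° = 52×10×2.9 cos 55° → N_wall = 182.05 N.

N_wall ≈ 182 N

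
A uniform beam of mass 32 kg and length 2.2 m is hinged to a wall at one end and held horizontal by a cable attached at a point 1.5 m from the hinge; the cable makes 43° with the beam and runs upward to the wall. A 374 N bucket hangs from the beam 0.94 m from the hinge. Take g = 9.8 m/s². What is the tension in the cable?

Take torques about the hinge: T sin 43° · 1.5 = 32×9.8×1.1 + 374×0.94 = 696.52 N·m.
So T = 696.52 / (0.6820 × 1.5) = 680.86 N.

T ≈ 681 N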